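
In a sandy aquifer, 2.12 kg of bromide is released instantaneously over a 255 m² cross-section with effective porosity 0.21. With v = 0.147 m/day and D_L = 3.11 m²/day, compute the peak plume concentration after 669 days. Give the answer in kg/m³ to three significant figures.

The peak of an instantaneous 1D plume sits at x = vt; there the Gaussian factor is 1 and C_max = M/(n_e·A·√(4πDt)), where n_e·A is the pore area the mass is dissolved in.
√(4πDt) = √(4π × 3.11 × 669) = 161.7 m, so C_max = 2.12/(0.21 × 255 × 161.7) = 0.000245 kg/m³.

0.000245 kg/m³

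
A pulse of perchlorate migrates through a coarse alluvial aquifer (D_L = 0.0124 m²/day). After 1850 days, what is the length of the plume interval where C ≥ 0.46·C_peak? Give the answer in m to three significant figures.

The plume is Gaussian with σ = √(2Dt) = √(2 × 0.0124 × 1850) = 6.773 m.
C/C_peak = exp(−Δx²/(2σ²)) = 0.46 ⇒ Δx = σ·√(−2 ln 0.46) = 6.773 × 1.246 = 8.439 m.
Width = 2Δx = 16.9 m.

16.9 m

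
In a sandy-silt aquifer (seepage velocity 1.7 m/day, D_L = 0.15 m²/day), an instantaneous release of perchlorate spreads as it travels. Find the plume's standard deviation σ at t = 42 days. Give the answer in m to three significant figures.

Dispersive spreading gives a Gaussian with σ² = 2Dt; advection only shifts the center.
σ = √(2 × 0.15 × 42) = 3.55 m.

3.55 m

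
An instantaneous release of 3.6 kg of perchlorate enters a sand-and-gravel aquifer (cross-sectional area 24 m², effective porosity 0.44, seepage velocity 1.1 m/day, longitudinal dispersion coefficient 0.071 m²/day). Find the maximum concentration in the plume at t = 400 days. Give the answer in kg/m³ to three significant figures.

The peak of an instantaneous 1D plume sits at x = vt; there the Gaussian factor is 1 and C_max = M/(n_e·A·√(4πDt)), where n_e·A is the pore area the mass is dissolved in.
√(4πDt) = √(4π × 0.071 × 400) = 18.89 m, so C_max = 3.6/(0.44 × 24 × 18.89) = 0.0180 kg/m³.

0.0180 kg/m³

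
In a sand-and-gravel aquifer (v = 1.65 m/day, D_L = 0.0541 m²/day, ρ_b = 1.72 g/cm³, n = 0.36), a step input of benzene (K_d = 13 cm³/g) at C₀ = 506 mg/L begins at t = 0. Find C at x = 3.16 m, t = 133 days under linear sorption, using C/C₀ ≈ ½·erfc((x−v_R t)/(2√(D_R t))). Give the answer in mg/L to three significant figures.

Retardation factor R = 1 + ρ_b·K_d/n = 1 + 1.72 × 13/0.36 = 63.11.
Sorption retards both mechanisms: v_R = v/R = 0.02614 m/day, D_R = D/R = 0.0008572 m²/day.
v_R·t = 0.02614 × 133 = 3.47662 m; 2√(D_R t) = 0.6753 m; argument = (3.16 − 3.47662)/0.6753 = -0.4689.
C = C₀ × ½·erfc(-0.4689) = 506 × 0.7464 = 378 mg/L.

378 mg/L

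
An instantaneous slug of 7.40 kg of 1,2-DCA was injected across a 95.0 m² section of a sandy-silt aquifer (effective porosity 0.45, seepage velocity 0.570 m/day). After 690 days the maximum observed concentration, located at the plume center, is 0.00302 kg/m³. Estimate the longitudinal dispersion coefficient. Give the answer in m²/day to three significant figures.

At the plume center C_max = M/(n_e·A·√(4πDt)), so D = M²/(4πt·(n_e·A·C_max)²).
n_e·A·C_max = 0.45 × 95.0 × 0.00302 = 0.1291 kg/m.
D = 7.40²/(4π × 690 × 0.1291²) = 0.379 m²/day.

0.379 m²/day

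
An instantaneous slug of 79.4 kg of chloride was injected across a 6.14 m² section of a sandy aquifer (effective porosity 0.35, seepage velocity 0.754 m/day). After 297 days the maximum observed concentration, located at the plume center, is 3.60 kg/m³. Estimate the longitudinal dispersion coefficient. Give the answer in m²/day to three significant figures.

0.0282 m²/day

At the plume center C_max = M/(n_e·A·√(4πDt)), so D = M²/(4πt·(n_e·A·C_max)²).
n_e·A·C_max = 0.35 × 6.14 × 3.60 = 7.736 kg/m.
D = 79.4²/(4π × 297 × 7.736²) = 0.0282 m²/day.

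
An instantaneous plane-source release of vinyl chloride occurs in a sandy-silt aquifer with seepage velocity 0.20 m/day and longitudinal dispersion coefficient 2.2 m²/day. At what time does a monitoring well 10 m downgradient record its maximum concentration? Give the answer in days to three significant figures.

For the 1D instantaneous-source solution, setting ∂C/∂t = 0 at fixed x gives v²t² + 2Dt − x² = 0, so t = (√(D² + v²x²) − D)/v².
√(D² + v²x²) = √(2.2² + 0.20² × 10²) = 2.973; v² = 0.04.
t = (2.973 − 2.2)/0.04 = 19.3 days (vs. the pure-advection estimate x/v = 50.0 d).

19.3 days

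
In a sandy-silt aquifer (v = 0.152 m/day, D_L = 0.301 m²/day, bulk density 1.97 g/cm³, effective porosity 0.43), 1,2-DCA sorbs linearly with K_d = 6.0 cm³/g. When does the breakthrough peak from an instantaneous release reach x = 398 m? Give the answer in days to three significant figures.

Retardation factor R = 1 + ρ_b·K_d/n = 1 + 1.97 × 6.0/0.43 = 28.49.
Sorption retards both mechanisms: v_R = v/R = 0.005335 m/day, D_R = D/R = 0.01057 m²/day.
Peak time from v_R²t² + 2D_R t − x² = 0: t = (√(D_R² + v_R²x²) − D_R)/v_R².
√(D_R² + v_R²x²) = √(0.01057² + 0.005335² × 398²) = 2.123; v_R² = 2.846e-05.
t = (2.123 − 0.01057)/2.846e-05 = 74200 days.

74200 days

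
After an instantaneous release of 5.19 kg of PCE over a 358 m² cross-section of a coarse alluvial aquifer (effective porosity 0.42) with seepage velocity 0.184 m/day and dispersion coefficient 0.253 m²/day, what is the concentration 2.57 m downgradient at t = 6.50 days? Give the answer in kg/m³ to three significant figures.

For an instantaneous plane source, C(x,t) = M/(n_e·A·√(4πDt)) · exp(−(x−vt)²/(4Dt)), with n_e·A the pore (flow) area.
Plume center vt = 0.184 × 6.50 = 1.196 m, so the well at 2.57 m is 1.374 m downgradient of the peak.
√(4πDt) = 4.546 m, giving peak height M/(n_e·A·√(4πDt)) = 5.19/(0.42 × 358 × 4.546) = 0.007593 kg/m³.
(x−vt)²/(4Dt) = (1.374)²/(4 × 0.253 × 6.50) = 0.2870; exp(−0.2870) = 0.7505.
C = 0.007593 × 0.7505 = 0.00570 kg/m³.

0.00570 kg/m³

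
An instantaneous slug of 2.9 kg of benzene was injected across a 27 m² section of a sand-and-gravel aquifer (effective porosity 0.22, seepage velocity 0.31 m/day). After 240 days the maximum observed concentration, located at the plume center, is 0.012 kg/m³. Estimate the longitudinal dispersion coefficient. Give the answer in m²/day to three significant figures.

At the plume center C_max = M/(n_e·A·√(4πDt)), so D = M²/(4πt·(n_e·A·C_max)²).
n_e·A·C_max = 0.22 × 27 × 0.012 = 0.07128 kg/m.
D = 2.9²/(4π × 240 × 0.07128²) = 0.549 m²/day.

0.549 m²/day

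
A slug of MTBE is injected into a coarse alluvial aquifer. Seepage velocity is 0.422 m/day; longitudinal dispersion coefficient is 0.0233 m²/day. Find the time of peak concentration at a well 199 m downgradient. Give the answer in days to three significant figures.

471 days

For the 1D instantaneous-source solution, setting ∂C/∂t = 0 at fixed x gives v²t² + 2Dt − x² = 0, so t = (√(D² + v²x²) − D)/v².
√(D² + v²x²) = √(0.0233² + 0.422² × 199²) = 83.98; v² = 0.178084.
t = (83.98 − 0.0233)/0.178084 = 471 days (vs. the pure-advection estimate x/v = 472 d).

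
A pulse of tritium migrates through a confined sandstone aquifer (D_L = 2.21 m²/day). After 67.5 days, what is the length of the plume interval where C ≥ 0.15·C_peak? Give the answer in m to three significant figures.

67.3 m

The plume is Gaussian with σ = √(2Dt) = √(2 × 2.21 × 67.5) = 17.27 m.
C/C_peak = exp(−Δx²/(2σ²)) = 0.15 ⇒ Δx = σ·√(−2 ln 0.15) = 17.27 × 1.948 = 33.64 m.
Width = 2Δx = 67.3 m.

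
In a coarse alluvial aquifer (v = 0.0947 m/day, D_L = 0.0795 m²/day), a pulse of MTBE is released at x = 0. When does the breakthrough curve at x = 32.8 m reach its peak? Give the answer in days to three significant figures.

For the 1D instantaneous-source solution, setting ∂C/∂t = 0 at fixed x gives v²t² + 2Dt − x² = 0, so t = (√(D² + v²x²) − D)/v².
√(D² + v²x²) = √(0.0795² + 0.0947² × 32.8²) = 3.107; v² = 0.00896809.
t = (3.107 − 0.0795)/0.00896809 = 338 days (vs. the pure-advection estimate x/v = 346 d).

338 days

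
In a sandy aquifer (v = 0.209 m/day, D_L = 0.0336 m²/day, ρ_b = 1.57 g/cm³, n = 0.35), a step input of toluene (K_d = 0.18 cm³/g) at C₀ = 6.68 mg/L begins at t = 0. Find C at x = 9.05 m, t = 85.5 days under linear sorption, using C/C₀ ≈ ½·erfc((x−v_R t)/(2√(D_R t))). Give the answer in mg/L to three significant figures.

Retardation factor R = 1 + ρ_b·K_d/n = 1 + 1.57 × 0.18/0.35 = 1.807.
Sorption retards both mechanisms: v_R = v/R = 0.1157 m/day, D_R = D/R = 0.01859 m²/day.
v_R·t = 0.1157 × 85.5 = 9.89235 m; 2√(D_R t) = 2.521 m; argument = (9.05 − 9.89235)/2.521 = -0.3341.
C = C₀ × ½·erfc(-0.3341) = 6.68 × 0.6817 = 4.55 mg/L.

4.55 mg/L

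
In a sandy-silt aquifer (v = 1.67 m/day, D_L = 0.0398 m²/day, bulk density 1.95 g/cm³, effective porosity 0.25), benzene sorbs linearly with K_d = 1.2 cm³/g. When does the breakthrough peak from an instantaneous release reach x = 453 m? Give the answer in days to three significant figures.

Retardation factor R = 1 + ρ_b·K_d/n = 1 + 1.95 × 1.2/0.25 = 10.36.
Sorption retards both mechanisms: v_R = v/R = 0.1612 m/day, D_R = D/R = 0.003842 m²/day.
Peak time from v_R²t² + 2D_R t − x² = 0: t = (√(D_R² + v_R²x²) − D_R)/v_R².
√(D_R² + v_R²x²) = √(0.003842² + 0.1612² × 453²) = 73.02; v_R² = 0.02599.
t = (73.02 − 0.003842)/0.02599 = 2810 days.

2810 days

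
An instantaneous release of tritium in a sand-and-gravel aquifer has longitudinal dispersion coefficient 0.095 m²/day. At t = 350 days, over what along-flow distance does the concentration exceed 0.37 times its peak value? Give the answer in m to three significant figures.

The plume is Gaussian with σ = √(2Dt) = √(2 × 0.095 × 350) = 8.155 m.
C/C_peak = exp(−Δx²/(2σ²)) = 0.37 ⇒ Δx = σ·√(−2 ln 0.37) = 8.155 × 1.410 = 11.50 m.
Width = 2Δx = 23.0 m.

23.0 m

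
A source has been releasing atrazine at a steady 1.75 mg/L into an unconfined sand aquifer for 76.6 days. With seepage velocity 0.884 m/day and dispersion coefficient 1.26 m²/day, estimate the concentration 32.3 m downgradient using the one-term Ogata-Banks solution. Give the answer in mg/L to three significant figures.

For a continuous step input, C/C₀ ≈ ½·erfc((x−vt)/(2√(Dt))).
vt = 0.884 × 76.6 = 67.7144 m and 2√(Dt) = 2√(1.26 × 76.6) = 19.65 m.
Argument (x−vt)/(2√(Dt)) = (32.3 − 67.7144)/19.65 = -1.802; ½·erfc(-1.802) = 0.9946.
C = 1.75 × 0.9946 = 1.74 mg/L.

1.74 mg/L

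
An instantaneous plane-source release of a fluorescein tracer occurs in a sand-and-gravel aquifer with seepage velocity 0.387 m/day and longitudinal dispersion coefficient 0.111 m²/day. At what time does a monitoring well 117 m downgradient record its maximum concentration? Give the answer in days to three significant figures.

For the 1D instantaneous-source solution, setting ∂C/∂t = 0 at fixed x gives v²t² + 2Dt − x² = 0, so t = (√(D² + v²x²) − D)/v².
√(D² + v²x²) = √(0.111² + 0.387² × 117²) = 45.28; v² = 0.149769.
t = (45.28 − 0.111)/0.149769 = 302 days (vs. the pure-advection estimate x/v = 302 d).

302 days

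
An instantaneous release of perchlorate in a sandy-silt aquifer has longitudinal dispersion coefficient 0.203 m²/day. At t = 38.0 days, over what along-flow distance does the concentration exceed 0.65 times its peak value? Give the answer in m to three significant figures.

The plume is Gaussian with σ = √(2Dt) = √(2 × 0.203 × 38.0) = 3.928 m.
C/C_peak = exp(−Δx²/(2σ²)) = 0.65 ⇒ Δx = σ·√(−2 ln 0.65) = 3.928 × 0.9282 = 3.646 m.
Width = 2Δx = 7.29 m.

7.29 m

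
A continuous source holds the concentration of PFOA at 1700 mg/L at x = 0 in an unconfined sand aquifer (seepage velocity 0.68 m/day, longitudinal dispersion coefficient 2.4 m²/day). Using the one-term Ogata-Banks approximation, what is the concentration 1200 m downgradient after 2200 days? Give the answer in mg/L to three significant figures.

For a continuous step input, C/C₀ ≈ ½·erfc((x−vt)/(2√(Dt))).
vt = 0.68 × 2200 = 1496 m and 2√(Dt) = 2√(2.4 × 2200) = 145.3 m.
Argument (x−vt)/(2√(Dt)) = (1200 − 1496)/145.3 = -2.037; ½·erfc(-2.037) = 0.9980.
C = 1700 × 0.9980 = 1700 mg/L.

1700 mg/L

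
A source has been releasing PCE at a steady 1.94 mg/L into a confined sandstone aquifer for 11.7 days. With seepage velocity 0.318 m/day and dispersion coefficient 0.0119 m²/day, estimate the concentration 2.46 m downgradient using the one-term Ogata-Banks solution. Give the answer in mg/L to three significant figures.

1.92 mg/L

For a continuous step input, C/C₀ ≈ ½·erfc((x−vt)/(2√(Dt))).
vt = 0.318 × 11.7 = 3.7206 m and 2√(Dt) = 2√(0.0119 × 11.7) = 0.7463 m.
Argument (x−vt)/(2√(Dt)) = (2.46 − 3.7206)/0.7463 = -1.689; ½·erfc(-1.689) = 0.9915.
C = 1.94 × 0.9915 = 1.92 mg/L.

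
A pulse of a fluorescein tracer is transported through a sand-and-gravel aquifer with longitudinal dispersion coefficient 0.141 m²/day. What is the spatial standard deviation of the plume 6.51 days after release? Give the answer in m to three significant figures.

Dispersive spreading gives a Gaussian with σ² = 2Dt; advection only shifts the center.
σ = √(2 × 0.141 × 6.51) = 1.35 m.

1.35 m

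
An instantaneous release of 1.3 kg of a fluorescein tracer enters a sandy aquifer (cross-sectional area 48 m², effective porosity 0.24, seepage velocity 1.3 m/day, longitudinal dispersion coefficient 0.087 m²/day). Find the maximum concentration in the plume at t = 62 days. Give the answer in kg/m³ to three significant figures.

The peak of an instantaneous 1D plume sits at x = vt; there the Gaussian factor is 1 and C_max = M/(n_e·A·√(4πDt)), where n_e·A is the pore area the mass is dissolved in.
√(4πDt) = √(4π × 0.087 × 62) = 8.233 m, so C_max = 1.3/(0.24 × 48 × 8.233) = 0.0137 kg/m³.

0.0137 kg/m³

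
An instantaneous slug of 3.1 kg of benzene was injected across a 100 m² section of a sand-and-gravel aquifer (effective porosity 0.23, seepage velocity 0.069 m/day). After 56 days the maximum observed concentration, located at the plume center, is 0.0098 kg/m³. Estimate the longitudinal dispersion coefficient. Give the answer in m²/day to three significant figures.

0.269 m²/day

At the plume center C_max = M/(n_e·A·√(4πDt)), so D = M²/(4πt·(n_e·A·C_max)²).
n_e·A·C_max = 0.23 × 100 × 0.0098 = 0.2254 kg/m.
D = 3.1²/(4π × 56 × 0.2254²) = 0.269 m²/day.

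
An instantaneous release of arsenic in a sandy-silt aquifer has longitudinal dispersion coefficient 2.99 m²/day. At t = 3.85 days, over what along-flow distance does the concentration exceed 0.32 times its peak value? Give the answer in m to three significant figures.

The plume is Gaussian with σ = √(2Dt) = √(2 × 2.99 × 3.85) = 4.798 m.
C/C_peak = exp(−Δx²/(2σ²)) = 0.32 ⇒ Δx = σ·√(−2 ln 0.32) = 4.798 × 1.510 = 7.245 m.
Width = 2Δx = 14.5 m.

14.5 m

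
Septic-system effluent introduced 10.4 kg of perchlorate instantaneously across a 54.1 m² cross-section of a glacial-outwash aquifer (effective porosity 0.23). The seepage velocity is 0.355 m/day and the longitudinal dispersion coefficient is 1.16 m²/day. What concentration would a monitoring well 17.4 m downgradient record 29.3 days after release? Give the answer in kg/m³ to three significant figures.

0.0282 kg/m³

For an instantaneous plane source, C(x,t) = M/(n_e·A·√(4πDt)) · exp(−(x−vt)²/(4Dt)), with n_e·A the pore (flow) area.
Plume center vt = 0.355 × 29.3 = 10.4015 m, so the well at 17.4 m is 6.9985 m downgradient of the peak.
√(4πDt) = 20.67 m, giving peak height M/(n_e·A·√(4πDt)) = 10.4/(0.23 × 54.1 × 20.67) = 0.04044 kg/m³.
(x−vt)²/(4Dt) = (6.9985)²/(4 × 1.16 × 29.3) = 0.3603; exp(−0.3603) = 0.6975.
C = 0.04044 × 0.6975 = 0.0282 kg/m³.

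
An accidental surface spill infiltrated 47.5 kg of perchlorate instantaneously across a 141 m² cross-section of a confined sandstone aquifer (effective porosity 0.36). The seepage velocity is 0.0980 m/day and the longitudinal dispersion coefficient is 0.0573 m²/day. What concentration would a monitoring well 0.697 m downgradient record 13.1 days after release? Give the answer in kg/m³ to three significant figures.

0.272 kg/m³

For an instantaneous plane source, C(x,t) = M/(n_e·A·√(4πDt)) · exp(−(x−vt)²/(4Dt)), with n_e·A the pore (flow) area.
Plume center vt = 0.0980 × 13.1 = 1.2838 m, so the well at 0.697 m is 0.5868 m upgradient of the peak.
√(4πDt) = 3.071 m, giving peak height M/(n_e·A·√(4πDt)) = 47.5/(0.36 × 141 × 3.071) = 0.3047 kg/m³.
(x−vt)²/(4Dt) = (-0.5868)²/(4 × 0.0573 × 13.1) = 0.1147; exp(−0.1147) = 0.8916.
C = 0.3047 × 0.8916 = 0.272 kg/m³.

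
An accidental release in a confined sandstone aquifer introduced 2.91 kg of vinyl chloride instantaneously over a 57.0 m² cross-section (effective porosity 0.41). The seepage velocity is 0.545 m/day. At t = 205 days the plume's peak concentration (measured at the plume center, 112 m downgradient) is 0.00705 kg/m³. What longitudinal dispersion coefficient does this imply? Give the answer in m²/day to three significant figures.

At the plume center C_max = M/(n_e·A·√(4πDt)), so D = M²/(4πt·(n_e·A·C_max)²).
n_e·A·C_max = 0.41 × 57.0 × 0.00705 = 0.1648 kg/m.
D = 2.91²/(4π × 205 × 0.1648²) = 0.121 m²/day.

0.121 m²/day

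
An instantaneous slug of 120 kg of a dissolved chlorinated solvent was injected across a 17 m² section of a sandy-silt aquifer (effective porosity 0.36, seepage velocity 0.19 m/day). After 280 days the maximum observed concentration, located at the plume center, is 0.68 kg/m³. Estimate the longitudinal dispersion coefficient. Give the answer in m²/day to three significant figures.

0.236 m²/day

At the plume center C_max = M/(n_e·A·√(4πDt)), so D = M²/(4πt·(n_e·A·C_max)²).
n_e·A·C_max = 0.36 × 17 × 0.68 = 4.162 kg/m.
D = 120²/(4π × 280 × 4.162²) = 0.236 m²/day.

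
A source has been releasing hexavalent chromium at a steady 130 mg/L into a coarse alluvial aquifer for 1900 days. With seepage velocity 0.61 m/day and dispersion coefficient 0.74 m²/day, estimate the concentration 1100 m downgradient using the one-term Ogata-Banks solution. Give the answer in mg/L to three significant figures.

113 mg/L

For a continuous step input, C/C₀ ≈ ½·erfc((x−vt)/(2√(Dt))).
vt = 0.61 × 1900 = 1159 m and 2√(Dt) = 2√(0.74 × 1900) = 74.99 m.
Argument (x−vt)/(2√(Dt)) = (1100 − 1159)/74.99 = -0.7868; ½·erfc(-0.7868) = 0.8671.
C = 130 × 0.8671 = 113 mg/L.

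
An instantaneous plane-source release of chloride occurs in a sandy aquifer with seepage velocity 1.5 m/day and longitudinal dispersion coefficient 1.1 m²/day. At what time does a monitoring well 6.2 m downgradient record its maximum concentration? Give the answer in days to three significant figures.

For the 1D instantaneous-source solution, setting ∂C/∂t = 0 at fixed x gives v²t² + 2Dt − x² = 0, so t = (√(D² + v²x²) − D)/v².
√(D² + v²x²) = √(1.1² + 1.5² × 6.2²) = 9.365; v² = 2.25.
t = (9.365 − 1.1)/2.25 = 3.67 days (vs. the pure-advection estimate x/v = 4.13 d).

3.67 days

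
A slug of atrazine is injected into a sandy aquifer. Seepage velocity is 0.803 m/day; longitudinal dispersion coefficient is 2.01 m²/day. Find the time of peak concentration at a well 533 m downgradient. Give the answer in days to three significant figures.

661 days

For the 1D instantaneous-source solution, setting ∂C/∂t = 0 at fixed x gives v²t² + 2Dt − x² = 0, so t = (√(D² + v²x²) − D)/v².
√(D² + v²x²) = √(2.01² + 0.803² × 533²) = 428.0; v² = 0.644809.
t = (428.0 − 2.01)/0.644809 = 661 days (vs. the pure-advection estimate x/v = 664 d).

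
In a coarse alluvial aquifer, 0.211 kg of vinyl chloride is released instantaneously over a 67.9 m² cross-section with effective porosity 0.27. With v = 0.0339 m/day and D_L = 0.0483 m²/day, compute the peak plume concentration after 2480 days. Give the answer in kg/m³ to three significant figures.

0.000297 kg/m³

The peak of an instantaneous 1D plume sits at x = vt; there the Gaussian factor is 1 and C_max = M/(n_e·A·√(4πDt)), where n_e·A is the pore area the mass is dissolved in.
√(4πDt) = √(4π × 0.0483 × 2480) = 38.80 m, so C_max = 0.211/(0.27 × 67.9 × 38.80) = 0.000297 kg/m³.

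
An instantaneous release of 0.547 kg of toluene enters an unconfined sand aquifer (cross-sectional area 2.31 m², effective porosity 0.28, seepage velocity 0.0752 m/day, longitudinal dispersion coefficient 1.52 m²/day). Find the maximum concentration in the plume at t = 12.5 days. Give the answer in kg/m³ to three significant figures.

The peak of an instantaneous 1D plume sits at x = vt; there the Gaussian factor is 1 and C_max = M/(n_e·A·√(4πDt)), where n_e·A is the pore area the mass is dissolved in.
√(4πDt) = √(4π × 1.52 × 12.5) = 15.45 m, so C_max = 0.547/(0.28 × 2.31 × 15.45) = 0.0547 kg/m³.

0.0547 kg/m³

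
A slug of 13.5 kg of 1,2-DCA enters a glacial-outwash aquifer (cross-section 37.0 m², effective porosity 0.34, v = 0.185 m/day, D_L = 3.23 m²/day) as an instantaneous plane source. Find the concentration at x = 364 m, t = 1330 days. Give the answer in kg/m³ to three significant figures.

0.00206 kg/m³

For an instantaneous plane source, C(x,t) = M/(n_e·A·√(4πDt)) · exp(−(x−vt)²/(4Dt)), with n_e·A the pore (flow) area.
Plume center vt = 0.185 × 1330 = 246.05 m, so the well at 364 m is 117.95 m downgradient of the peak.
√(4πDt) = 232.3 m, giving peak height M/(n_e·A·√(4πDt)) = 13.5/(0.34 × 37.0 × 232.3) = 0.004620 kg/m³.
(x−vt)²/(4Dt) = (117.95)²/(4 × 3.23 × 1330) = 0.8096; exp(−0.8096) = 0.4450.
C = 0.004620 × 0.4450 = 0.00206 kg/m³.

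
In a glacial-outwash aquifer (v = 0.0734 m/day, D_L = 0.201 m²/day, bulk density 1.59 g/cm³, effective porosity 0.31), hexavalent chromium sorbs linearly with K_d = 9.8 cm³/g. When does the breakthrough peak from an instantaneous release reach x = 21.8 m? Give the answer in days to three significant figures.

Retardation factor R = 1 + ρ_b·K_d/n = 1 + 1.59 × 9.8/0.31 = 51.26.
Sorption retards both mechanisms: v_R = v/R = 0.001432 m/day, D_R = D/R = 0.003921 m²/day.
Peak time from v_R²t² + 2D_R t − x² = 0: t = (√(D_R² + v_R²x²) − D_R)/v_R².
√(D_R² + v_R²x²) = √(0.003921² + 0.001432² × 21.8²) = 0.03146; v_R² = 2.051e-06.
t = (0.03146 − 0.003921)/2.051e-06 = 13400 days.

13400 days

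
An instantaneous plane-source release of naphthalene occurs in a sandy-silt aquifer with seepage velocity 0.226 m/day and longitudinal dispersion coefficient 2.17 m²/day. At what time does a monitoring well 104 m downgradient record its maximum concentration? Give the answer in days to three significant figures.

420 days

For the 1D instantaneous-source solution, setting ∂C/∂t = 0 at fixed x gives v²t² + 2Dt − x² = 0, so t = (√(D² + v²x²) − D)/v².
√(D² + v²x²) = √(2.17² + 0.226² × 104²) = 23.60; v² = 0.051076.
t = (23.60 − 2.17)/0.051076 = 420 days (vs. the pure-advection estimate x/v = 460 d).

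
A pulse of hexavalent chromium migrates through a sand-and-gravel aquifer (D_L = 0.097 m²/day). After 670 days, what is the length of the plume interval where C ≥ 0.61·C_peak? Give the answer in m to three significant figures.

22.7 m

The plume is Gaussian with σ = √(2Dt) = √(2 × 0.097 × 670) = 11.40 m.
C/C_peak = exp(−Δx²/(2σ²)) = 0.61 ⇒ Δx = σ·√(−2 ln 0.61) = 11.40 × 0.9943 = 11.34 m.
Width = 2Δx = 22.7 m.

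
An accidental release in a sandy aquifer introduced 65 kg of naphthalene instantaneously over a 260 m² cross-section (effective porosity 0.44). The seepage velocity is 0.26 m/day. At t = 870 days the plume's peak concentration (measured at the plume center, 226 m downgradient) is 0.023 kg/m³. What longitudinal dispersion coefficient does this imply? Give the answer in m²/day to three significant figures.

At the plume center C_max = M/(n_e·A·√(4πDt)), so D = M²/(4πt·(n_e·A·C_max)²).
n_e·A·C_max = 0.44 × 260 × 0.023 = 2.631 kg/m.
D = 65²/(4π × 870 × 2.631²) = 0.0558 m²/day.

0.0558 m²/day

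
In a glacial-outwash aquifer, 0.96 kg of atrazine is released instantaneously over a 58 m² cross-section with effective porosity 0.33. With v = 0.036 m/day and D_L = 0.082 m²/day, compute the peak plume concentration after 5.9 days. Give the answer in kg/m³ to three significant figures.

The peak of an instantaneous 1D plume sits at x = vt; there the Gaussian factor is 1 and C_max = M/(n_e·A·√(4πDt)), where n_e·A is the pore area the mass is dissolved in.
√(4πDt) = √(4π × 0.082 × 5.9) = 2.466 m, so C_max = 0.96/(0.33 × 58 × 2.466) = 0.0203 kg/m³.

0.0203 kg/m³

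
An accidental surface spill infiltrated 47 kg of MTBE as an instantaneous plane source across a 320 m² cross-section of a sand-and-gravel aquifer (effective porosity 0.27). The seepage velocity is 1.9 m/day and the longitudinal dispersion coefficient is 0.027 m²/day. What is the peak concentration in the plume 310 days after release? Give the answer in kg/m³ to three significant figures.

0.0530 kg/m³

The peak of an instantaneous 1D plume sits at x = vt; there the Gaussian factor is 1 and C_max = M/(n_e·A·√(4πDt)), where n_e·A is the pore area the mass is dissolved in.
√(4πDt) = √(4π × 0.027 × 310) = 10.26 m, so C_max = 47/(0.27 × 320 × 10.26) = 0.0530 kg/m³.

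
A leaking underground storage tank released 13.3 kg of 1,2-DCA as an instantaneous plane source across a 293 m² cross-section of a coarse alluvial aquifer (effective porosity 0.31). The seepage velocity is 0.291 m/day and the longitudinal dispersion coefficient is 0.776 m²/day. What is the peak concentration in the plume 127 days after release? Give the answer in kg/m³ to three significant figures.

The peak of an instantaneous 1D plume sits at x = vt; there the Gaussian factor is 1 and C_max = M/(n_e·A·√(4πDt)), where n_e·A is the pore area the mass is dissolved in.
√(4πDt) = √(4π × 0.776 × 127) = 35.19 m, so C_max = 13.3/(0.31 × 293 × 35.19) = 0.00416 kg/m³.

0.00416 kg/m³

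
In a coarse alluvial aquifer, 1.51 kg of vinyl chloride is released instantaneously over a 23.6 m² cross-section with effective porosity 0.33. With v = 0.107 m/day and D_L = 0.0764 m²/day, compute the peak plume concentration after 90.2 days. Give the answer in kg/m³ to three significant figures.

0.0208 kg/m³

The peak of an instantaneous 1D plume sits at x = vt; there the Gaussian factor is 1 and C_max = M/(n_e·A·√(4πDt)), where n_e·A is the pore area the mass is dissolved in.
√(4πDt) = √(4π × 0.0764 × 90.2) = 9.306 m, so C_max = 1.51/(0.33 × 23.6 × 9.306) = 0.0208 kg/m³.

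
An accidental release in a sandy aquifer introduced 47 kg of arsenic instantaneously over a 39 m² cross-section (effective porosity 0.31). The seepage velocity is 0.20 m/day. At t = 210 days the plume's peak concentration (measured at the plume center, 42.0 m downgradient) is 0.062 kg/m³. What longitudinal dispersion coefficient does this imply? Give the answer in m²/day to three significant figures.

At the plume center C_max = M/(n_e·A·√(4πDt)), so D = M²/(4πt·(n_e·A·C_max)²).
n_e·A·C_max = 0.31 × 39 × 0.062 = 0.7496 kg/m.
D = 47²/(4π × 210 × 0.7496²) = 1.49 m²/day.

1.49 m²/day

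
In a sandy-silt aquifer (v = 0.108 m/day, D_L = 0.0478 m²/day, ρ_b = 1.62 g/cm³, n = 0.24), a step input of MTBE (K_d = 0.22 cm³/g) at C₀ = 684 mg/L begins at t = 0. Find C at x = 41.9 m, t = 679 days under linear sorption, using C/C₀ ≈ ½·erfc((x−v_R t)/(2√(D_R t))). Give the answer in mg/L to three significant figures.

Retardation factor R = 1 + ρ_b·K_d/n = 1 + 1.62 × 0.22/0.24 = 2.485.
Sorption retards both mechanisms: v_R = v/R = 0.04346 m/day, D_R = D/R = 0.01924 m²/day.
v_R·t = 0.04346 × 679 = 29.50934 m; 2√(D_R t) = 7.229 m; argument = (41.9 − 29.50934)/7.229 = 1.714.
C = C₀ × ½·erfc(1.714) = 684 × 0.007676 = 5.25 mg/L.

5.25 mg/L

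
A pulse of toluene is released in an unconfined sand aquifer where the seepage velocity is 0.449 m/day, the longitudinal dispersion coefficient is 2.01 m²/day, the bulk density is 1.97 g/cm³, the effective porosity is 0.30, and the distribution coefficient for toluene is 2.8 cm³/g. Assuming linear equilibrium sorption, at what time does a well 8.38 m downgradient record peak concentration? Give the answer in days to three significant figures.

Retardation factor R = 1 + ρ_b·K_d/n = 1 + 1.97 × 2.8/0.30 = 19.39.
Sorption retards both mechanisms: v_R = v/R = 0.02316 m/day, D_R = D/R = 0.1037 m²/day.
Peak time from v_R²t² + 2D_R t − x² = 0: t = (√(D_R² + v_R²x²) − D_R)/v_R².
√(D_R² + v_R²x²) = √(0.1037² + 0.02316² × 8.38²) = 0.2200; v_R² = 0.0005364.
t = (0.2200 − 0.1037)/0.0005364 = 217 days.

217 days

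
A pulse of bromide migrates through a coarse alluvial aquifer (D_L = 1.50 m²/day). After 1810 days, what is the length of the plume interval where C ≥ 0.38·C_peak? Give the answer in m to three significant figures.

205 m

The plume is Gaussian with σ = √(2Dt) = √(2 × 1.50 × 1810) = 73.69 m.
C/C_peak = exp(−Δx²/(2σ²)) = 0.38 ⇒ Δx = σ·√(−2 ln 0.38) = 73.69 × 1.391 = 102.5 m.
Width = 2Δx = 205 m.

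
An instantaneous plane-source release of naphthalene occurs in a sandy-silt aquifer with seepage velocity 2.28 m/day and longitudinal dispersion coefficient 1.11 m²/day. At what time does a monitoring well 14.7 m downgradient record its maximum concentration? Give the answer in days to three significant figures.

For the 1D instantaneous-source solution, setting ∂C/∂t = 0 at fixed x gives v²t² + 2Dt − x² = 0, so t = (√(D² + v²x²) − D)/v².
√(D² + v²x²) = √(1.11² + 2.28² × 14.7²) = 33.53; v² = 5.1984.
t = (33.53 − 1.11)/5.1984 = 6.24 days (vs. the pure-advection estimate x/v = 6.45 d).

6.24 days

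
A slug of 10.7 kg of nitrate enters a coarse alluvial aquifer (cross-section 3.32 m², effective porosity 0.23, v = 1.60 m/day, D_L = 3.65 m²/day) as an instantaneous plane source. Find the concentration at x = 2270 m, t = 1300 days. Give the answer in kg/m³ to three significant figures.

0.00857 kg/m³

For an instantaneous plane source, C(x,t) = M/(n_e·A·√(4πDt)) · exp(−(x−vt)²/(4Dt)), with n_e·A the pore (flow) area.
Plume center vt = 1.60 × 1300 = 2080 m, so the well at 2270 m is 190 m downgradient of the peak.
√(4πDt) = 244.2 m, giving peak height M/(n_e·A·√(4πDt)) = 10.7/(0.23 × 3.32 × 244.2) = 0.05738 kg/m³.
(x−vt)²/(4Dt) = (190)²/(4 × 3.65 × 1300) = 1.902; exp(−1.902) = 0.1493.
C = 0.05738 × 0.1493 = 0.00857 kg/m³.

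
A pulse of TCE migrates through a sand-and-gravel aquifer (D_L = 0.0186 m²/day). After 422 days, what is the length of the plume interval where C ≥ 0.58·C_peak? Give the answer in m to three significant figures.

The plume is Gaussian with σ = √(2Dt) = √(2 × 0.0186 × 422) = 3.962 m.
C/C_peak = exp(−Δx²/(2σ²)) = 0.58 ⇒ Δx = σ·√(−2 ln 0.58) = 3.962 × 1.044 = 4.136 m.
Width = 2Δx = 8.27 m.

8.27 m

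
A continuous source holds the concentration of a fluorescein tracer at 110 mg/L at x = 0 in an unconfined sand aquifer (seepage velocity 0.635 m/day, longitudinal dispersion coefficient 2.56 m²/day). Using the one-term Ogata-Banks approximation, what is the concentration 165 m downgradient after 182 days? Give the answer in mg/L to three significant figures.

For a continuous step input, C/C₀ ≈ ½·erfc((x−vt)/(2√(Dt))).
vt = 0.635 × 182 = 115.57 m and 2√(Dt) = 2√(2.56 × 182) = 43.17 m.
Argument (x−vt)/(2√(Dt)) = (165 − 115.57)/43.17 = 1.145; ½·erfc(1.145) = 0.05269.
C = 110 × 0.05269 = 5.80 mg/L.

5.80 mg/L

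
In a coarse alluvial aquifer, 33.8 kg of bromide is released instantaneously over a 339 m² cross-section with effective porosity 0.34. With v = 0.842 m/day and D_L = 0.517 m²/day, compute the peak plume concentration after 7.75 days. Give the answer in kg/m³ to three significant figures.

The peak of an instantaneous 1D plume sits at x = vt; there the Gaussian factor is 1 and C_max = M/(n_e·A·√(4πDt)), where n_e·A is the pore area the mass is dissolved in.
√(4πDt) = √(4π × 0.517 × 7.75) = 7.096 m, so C_max = 33.8/(0.34 × 339 × 7.096) = 0.0413 kg/m³.

0.0413 kg/m³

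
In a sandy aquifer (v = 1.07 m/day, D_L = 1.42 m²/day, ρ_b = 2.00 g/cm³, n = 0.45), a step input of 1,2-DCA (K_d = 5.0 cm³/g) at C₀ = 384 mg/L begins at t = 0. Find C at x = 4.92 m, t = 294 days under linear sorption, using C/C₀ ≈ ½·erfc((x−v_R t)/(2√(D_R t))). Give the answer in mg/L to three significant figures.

Retardation factor R = 1 + ρ_b·K_d/n = 1 + 2.00 × 5.0/0.45 = 23.22.
Sorption retards both mechanisms: v_R = v/R = 0.04608 m/day, D_R = D/R = 0.06115 m²/day.
v_R·t = 0.04608 × 294 = 13.54752 m; 2√(D_R t) = 8.480 m; argument = (4.92 − 13.54752)/8.480 = -1.017.
C = C₀ × ½·erfc(-1.017) = 384 × 0.9248 = 355 mg/L.

355 mg/L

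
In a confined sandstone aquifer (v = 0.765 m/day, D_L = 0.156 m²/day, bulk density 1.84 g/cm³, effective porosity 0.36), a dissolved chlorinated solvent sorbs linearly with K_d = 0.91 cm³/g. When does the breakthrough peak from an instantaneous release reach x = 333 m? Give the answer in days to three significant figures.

2460 days

Retardation factor R = 1 + ρ_b·K_d/n = 1 + 1.84 × 0.91/0.36 = 5.651.
Sorption retards both mechanisms: v_R = v/R = 0.1354 m/day, D_R = D/R = 0.02761 m²/day.
Peak time from v_R²t² + 2D_R t − x² = 0: t = (√(D_R² + v_R²x²) − D_R)/v_R².
√(D_R² + v_R²x²) = √(0.02761² + 0.1354² × 333²) = 45.09; v_R² = 0.01833.
t = (45.09 − 0.02761)/0.01833 = 2460 days.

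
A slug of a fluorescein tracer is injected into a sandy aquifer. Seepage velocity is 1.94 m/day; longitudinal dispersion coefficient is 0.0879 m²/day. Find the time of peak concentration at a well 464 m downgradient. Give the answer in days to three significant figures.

For the 1D instantaneous-source solution, setting ∂C/∂t = 0 at fixed x gives v²t² + 2Dt − x² = 0, so t = (√(D² + v²x²) − D)/v².
√(D² + v²x²) = √(0.0879² + 1.94² × 464²) = 900.2; v² = 3.7636.
t = (900.2 − 0.0879)/3.7636 = 239 days (vs. the pure-advection estimate x/v = 239 d).

239 days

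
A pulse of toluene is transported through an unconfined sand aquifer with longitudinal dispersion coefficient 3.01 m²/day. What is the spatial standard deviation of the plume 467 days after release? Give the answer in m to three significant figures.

53.0 m

Dispersive spreading gives a Gaussian with σ² = 2Dt; advection only shifts the center.
σ = √(2 × 3.01 × 467) = 53.0 m.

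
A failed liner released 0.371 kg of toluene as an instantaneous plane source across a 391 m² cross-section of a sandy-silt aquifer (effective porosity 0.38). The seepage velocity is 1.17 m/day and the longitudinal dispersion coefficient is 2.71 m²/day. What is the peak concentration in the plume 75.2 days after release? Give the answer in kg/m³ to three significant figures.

The peak of an instantaneous 1D plume sits at x = vt; there the Gaussian factor is 1 and C_max = M/(n_e·A·√(4πDt)), where n_e·A is the pore area the mass is dissolved in.
√(4πDt) = √(4π × 2.71 × 75.2) = 50.61 m, so C_max = 0.371/(0.38 × 391 × 50.61) = 4.93e-05 kg/m³.

4.93e-05 kg/m³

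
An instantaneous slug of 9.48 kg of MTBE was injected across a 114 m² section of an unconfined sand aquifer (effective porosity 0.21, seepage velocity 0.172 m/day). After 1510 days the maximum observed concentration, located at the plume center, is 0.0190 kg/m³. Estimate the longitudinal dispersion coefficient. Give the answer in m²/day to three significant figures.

0.0229 m²/day

At the plume center C_max = M/(n_e·A·√(4πDt)), so D = M²/(4πt·(n_e·A·C_max)²).
n_e·A·C_max = 0.21 × 114 × 0.0190 = 0.4549 kg/m.
D = 9.48²/(4π × 1510 × 0.4549²) = 0.0229 m²/day.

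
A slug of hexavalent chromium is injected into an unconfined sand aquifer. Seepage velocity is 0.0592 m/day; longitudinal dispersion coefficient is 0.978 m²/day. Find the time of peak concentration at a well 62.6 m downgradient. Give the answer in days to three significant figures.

For the 1D instantaneous-source solution, setting ∂C/∂t = 0 at fixed x gives v²t² + 2Dt − x² = 0, so t = (√(D² + v²x²) − D)/v².
√(D² + v²x²) = √(0.978² + 0.0592² × 62.6²) = 3.833; v² = 0.00350464.
t = (3.833 − 0.978)/0.00350464 = 815 days (vs. the pure-advection estimate x/v = 1060 d).

815 days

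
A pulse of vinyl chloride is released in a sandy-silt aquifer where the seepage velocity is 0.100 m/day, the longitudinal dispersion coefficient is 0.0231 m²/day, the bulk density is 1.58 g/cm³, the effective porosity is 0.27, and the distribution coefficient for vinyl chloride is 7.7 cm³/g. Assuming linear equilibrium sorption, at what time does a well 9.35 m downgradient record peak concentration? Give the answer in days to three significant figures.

Retardation factor R = 1 + ρ_b·K_d/n = 1 + 1.58 × 7.7/0.27 = 46.06.
Sorption retards both mechanisms: v_R = v/R = 0.002171 m/day, D_R = D/R = 0.0005015 m²/day.
Peak time from v_R²t² + 2D_R t − x² = 0: t = (√(D_R² + v_R²x²) − D_R)/v_R².
√(D_R² + v_R²x²) = √(0.0005015² + 0.002171² × 9.35²) = 0.02031; v_R² = 4.713e-06.
t = (0.02031 − 0.0005015)/4.713e-06 = 4200 days.

4200 days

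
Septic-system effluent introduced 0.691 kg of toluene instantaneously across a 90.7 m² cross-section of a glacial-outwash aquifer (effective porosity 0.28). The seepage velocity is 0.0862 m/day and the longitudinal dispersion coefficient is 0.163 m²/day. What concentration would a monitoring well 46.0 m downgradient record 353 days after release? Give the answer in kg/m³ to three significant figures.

For an instantaneous plane source, C(x,t) = M/(n_e·A·√(4πDt)) · exp(−(x−vt)²/(4Dt)), with n_e·A the pore (flow) area.
Plume center vt = 0.0862 × 353 = 30.4286 m, so the well at 46.0 m is 15.5714 m downgradient of the peak.
√(4πDt) = 26.89 m, giving peak height M/(n_e·A·√(4πDt)) = 0.691/(0.28 × 90.7 × 26.89) = 0.001012 kg/m³.
(x−vt)²/(4Dt) = (15.5714)²/(4 × 0.163 × 353) = 1.053; exp(−1.053) = 0.3489.
C = 0.001012 × 0.3489 = 0.000353 kg/m³.

0.000353 kg/m³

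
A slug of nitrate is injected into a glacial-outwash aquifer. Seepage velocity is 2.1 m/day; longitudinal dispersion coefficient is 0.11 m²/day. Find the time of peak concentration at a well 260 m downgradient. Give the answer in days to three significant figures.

124 days

For the 1D instantaneous-source solution, setting ∂C/∂t = 0 at fixed x gives v²t² + 2Dt − x² = 0, so t = (√(D² + v²x²) − D)/v².
√(D² + v²x²) = √(0.11² + 2.1² × 260²) = 546.0; v² = 4.41.
t = (546.0 − 0.11)/4.41 = 124 days (vs. the pure-advection estimate x/v = 124 d).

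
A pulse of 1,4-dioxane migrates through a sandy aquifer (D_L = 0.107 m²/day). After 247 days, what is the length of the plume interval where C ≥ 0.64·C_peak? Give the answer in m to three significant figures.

The plume is Gaussian with σ = √(2Dt) = √(2 × 0.107 × 247) = 7.270 m.
C/C_peak = exp(−Δx²/(2σ²)) = 0.64 ⇒ Δx = σ·√(−2 ln 0.64) = 7.270 × 0.9448 = 6.869 m.
Width = 2Δx = 13.7 m.

13.7 m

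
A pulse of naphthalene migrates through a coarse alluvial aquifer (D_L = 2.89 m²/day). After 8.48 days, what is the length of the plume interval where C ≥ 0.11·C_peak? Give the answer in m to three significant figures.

The plume is Gaussian with σ = √(2Dt) = √(2 × 2.89 × 8.48) = 7.001 m.
C/C_peak = exp(−Δx²/(2σ²)) = 0.11 ⇒ Δx = σ·√(−2 ln 0.11) = 7.001 × 2.101 = 14.71 m.
Width = 2Δx = 29.4 m.

29.4 m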